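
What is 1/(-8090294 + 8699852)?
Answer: 1/609558 ≈ 1.6405e-6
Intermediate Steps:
1/(-8090294 + 8699852) = 1/609558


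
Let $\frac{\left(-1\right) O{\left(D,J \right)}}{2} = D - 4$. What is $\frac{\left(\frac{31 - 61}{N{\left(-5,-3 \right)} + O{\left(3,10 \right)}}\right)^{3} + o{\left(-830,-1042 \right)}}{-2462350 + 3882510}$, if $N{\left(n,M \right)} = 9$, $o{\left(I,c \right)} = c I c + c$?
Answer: $- \frac{599738738811}{945116480} \approx -634.57$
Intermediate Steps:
$O{\left(D,J \right)} = 8 - 2 D$ ($O{\left(D,J \right)} = - 2 \left(D - 4\right) = - 2 \left(-4 + D\right) = 8 - 2 D$)
$o{\left(I,c \right)} = c + I c^{2}$ ($o{\left(I,c \right)} = I c c + c = I c^{2} + c = c + I c^{2}$)
$\frac{\left(\frac{31 - 61}{N{\left(-5,-3 \right)} + O{\left(3,10 \right)}}\right)^{3} + o{\left(-830,-1042 \right)}}{-2462350 + 3882510} = \frac{\left(\frac{31 - 61}{9 + \left(8 - 6\right)}\right)^{3} - 1042 \left(1 - -864860\right)}{-2462350 + 3882510} = \frac{\left(- \frac{30}{9 + \left(8 - 6\right)}\right)^{3} - 1042 \left(1 + 864860\right)}{1420160} = \left(\left(- \frac{30}{9 + 2}\right)^{3} - 901185162\right) \frac{1}{1420160} = \left(\left(- \frac{30}{11}\right)^{3} - 901185162\right) \frac{1}{1420160} = \left(- \frac{27000}{1331} - 901185162\right) \frac{1}{1420160} = \left(- \frac{1199477477622}{1331}\right) \frac{1}{1420160} = - \frac{599738738811}{945116480}$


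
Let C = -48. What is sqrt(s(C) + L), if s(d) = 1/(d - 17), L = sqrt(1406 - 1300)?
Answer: sqrt(-65 + 4225*sqrt(106))/65 ≈ 3.2063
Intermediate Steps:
L = sqrt(106) ≈ 10.296
s(d) = 1/(-17 + d)
sqrt(s(C) + L) = sqrt(1/(-17 - 48) + sqrt(106)) = sqrt(1/(-65) + sqrt(106)) = sqrt(-1/65 + sqrt(106))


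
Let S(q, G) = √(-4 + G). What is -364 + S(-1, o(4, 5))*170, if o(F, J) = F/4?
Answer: -364 + 170*I*√3 ≈ -364.0 + 294.45*I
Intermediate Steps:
o(F, J) = F/4 (o(F, J) = F*(¼) = F/4)
-364 + S(-1, o(4, 5))*170 = -364 + √(-4 + (¼)*4)*170 = -364 + √(-4 + 1)*170 = -364 + √(-3)*170 = -364 + (I*√3)*170 = -364 + 170*I*√3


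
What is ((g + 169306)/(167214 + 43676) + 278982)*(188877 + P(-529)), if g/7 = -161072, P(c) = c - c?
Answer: 5556152757718407/105445 ≈ 5.2692e+10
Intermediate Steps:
P(c) = 0
g = -1127504 (g = 7*(-161072) = -1127504)
((g + 169306)/(167214 + 43676) + 278982)*(188877 + P(-529)) = ((-1127504 + 169306)/(167214 + 43676) + 278982)*(188877 + 0) = (-958198/210890 + 278982)*188877 = (-958198*1/210890 + 278982)*188877 = (-479099/105445 + 278982)*188877 = (29416777891/105445)*188877 = 5556152757718407/105445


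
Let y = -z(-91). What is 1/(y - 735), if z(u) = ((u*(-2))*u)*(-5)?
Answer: -1/83545 ≈ -1.1970e-5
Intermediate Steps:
z(u) = 10*u² (z(u) = ((-2*u)*u)*(-5) = -2*u²*(-5) = 10*u²)
y = -82810 (y = -10*(-91)² = -10*8281 = -1*82810 = -82810)
1/(y - 735) = 1/(-82810 - 735) = 1/(-83545) = -1/83545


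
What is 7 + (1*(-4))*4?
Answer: -9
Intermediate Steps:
7 + (1*(-4))*4 = 7 - 4*4 = 7 - 16 = -9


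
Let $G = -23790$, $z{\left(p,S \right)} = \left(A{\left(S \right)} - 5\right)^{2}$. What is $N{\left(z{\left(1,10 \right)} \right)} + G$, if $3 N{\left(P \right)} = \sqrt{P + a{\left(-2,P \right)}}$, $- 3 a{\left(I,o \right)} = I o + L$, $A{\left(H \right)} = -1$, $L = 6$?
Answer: $-23790 + \frac{\sqrt{58}}{3} \approx -23787.0$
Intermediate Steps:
$a{\left(I,o \right)} = -2 - \frac{I o}{3}$ ($a{\left(I,o \right)} = - \frac{I o + 6}{3} = - \frac{6 + I o}{3} = -2 - \frac{I o}{3}$)
$z{\left(p,S \right)} = 36$ ($z{\left(p,S \right)} = \left(-1 - 5\right)^{2} = \left(-6\right)^{2} = 36$)
$N{\left(P \right)} = \frac{\sqrt{-2 + \frac{5 P}{3}}}{3}$ ($N{\left(P \right)} = \frac{\sqrt{P - \left(2 - \frac{2 P}{3}\right)}}{3} = \frac{\sqrt{P + \left(-2 + \frac{2 P}{3}\right)}}{3} = \frac{\sqrt{-2 + \frac{5 P}{3}}}{3}$)
$N{\left(z{\left(1,10 \right)} \right)} + G = \frac{\sqrt{-18 + 15 \cdot 36}}{9} - 23790 = \frac{\sqrt{-18 + 540}}{9} - 23790 = \frac{\sqrt{522}}{9} - 23790 = \frac{3 \sqrt{58}}{9} - 23790 = \frac{\sqrt{58}}{3} - 23790 = -23790 + \frac{\sqrt{58}}{3}$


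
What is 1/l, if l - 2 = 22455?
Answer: 1/22457 ≈ 4.4530e-5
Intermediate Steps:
l = 22457 (l = 2 + 22455 = 22457)
1/l = 1/22457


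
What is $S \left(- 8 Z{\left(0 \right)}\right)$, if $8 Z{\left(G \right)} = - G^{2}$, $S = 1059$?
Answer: $0$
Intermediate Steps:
$Z{\left(G \right)} = - \frac{G^{2}}{8}$ ($Z{\left(G \right)} = \frac{\left(-1\right) G^{2}}{8} = - \frac{G^{2}}{8}$)
$S \left(- 8 Z{\left(0 \right)}\right) = 1059 \left(- 8 \left(- \frac{0^{2}}{8}\right)\right) = 1059 \left(- 8 \left(\left(- \frac{1}{8}\right) 0\right)\right) = 1059 \left(\left(-8\right) 0\right) = 1059 \cdot 0 = 0$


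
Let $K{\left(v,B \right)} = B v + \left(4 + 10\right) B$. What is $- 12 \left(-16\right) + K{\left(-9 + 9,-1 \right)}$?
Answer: $178$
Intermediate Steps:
$K{\left(v,B \right)} = 14 B + B v$ ($K{\left(v,B \right)} = B v + 14 B = 14 B + B v$)
$- 12 \left(-16\right) + K{\left(-9 + 9,-1 \right)} = - 12 \left(-16\right) - \left(14 + \left(-9 + 9\right)\right) = \left(-1\right) \left(-192\right) - \left(14 + 0\right) = 192 - 14 = 178$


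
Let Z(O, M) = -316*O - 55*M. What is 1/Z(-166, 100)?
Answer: 1/46956 ≈ 2.1297e-5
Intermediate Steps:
1/Z(-166, 100) = 1/(-316*(-166) - 55*100) = 1/(52456 - 5500) = 1/46956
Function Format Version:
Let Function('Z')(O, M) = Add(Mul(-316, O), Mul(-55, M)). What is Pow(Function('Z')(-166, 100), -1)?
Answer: Rational(1, 46956) ≈ 2.1297e-5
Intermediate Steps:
Pow(Function('Z')(-166, 100), -1) = Pow(Add(Mul(-316, -166), Mul(-55, 100)), -1) = Pow(Add(52456, -5500), -1) = Pow(46956, -1) = Rational(1, 46956)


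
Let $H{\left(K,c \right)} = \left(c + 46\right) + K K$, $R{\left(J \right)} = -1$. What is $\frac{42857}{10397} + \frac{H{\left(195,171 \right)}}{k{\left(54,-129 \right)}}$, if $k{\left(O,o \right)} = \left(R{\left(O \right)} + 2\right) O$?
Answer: $\frac{199958176}{280719} \approx 712.31$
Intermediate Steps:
$H{\left(K,c \right)} = 46 + c + K^{2}$ ($H{\left(K,c \right)} = \left(46 + c\right) + K^{2} = 46 + c + K^{2}$)
$k{\left(O,o \right)} = O$ ($k{\left(O,o \right)} = \left(-1 + 2\right) O = 1 O = O$)
$\frac{42857}{10397} + \frac{H{\left(195,171 \right)}}{k{\left(54,-129 \right)}} = \frac{42857}{10397} + \frac{46 + 171 + 195^{2}}{54} = 42857 \cdot \frac{1}{10397} + \left(46 + 171 + 38025\right) \frac{1}{54} = \frac{42857}{10397} + 38242 \cdot \frac{1}{54} = \frac{42857}{10397} + \frac{19121}{27} = \frac{199958176}{280719}$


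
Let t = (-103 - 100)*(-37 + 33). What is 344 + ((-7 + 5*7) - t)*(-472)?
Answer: 370392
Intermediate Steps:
t = 812 (t = -203*(-4) = 812)
344 + ((-7 + 5*7) - t)*(-472) = 344 + ((-7 + 5*7) - 1*812)*(-472) = 344 + ((-7 + 35) - 812)*(-472) = 344 + (28 - 812)*(-472) = 344 - 784*(-472) = 344 + 370048 = 370392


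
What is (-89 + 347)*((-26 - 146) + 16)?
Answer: -40248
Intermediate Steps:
(-89 + 347)*((-26 - 146) + 16) = 258*(-172 + 16) = 258*(-156) = -40248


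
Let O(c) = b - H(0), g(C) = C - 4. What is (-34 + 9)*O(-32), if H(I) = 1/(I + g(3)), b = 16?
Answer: -425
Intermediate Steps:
g(C) = -4 + C
H(I) = 1/(-1 + I) (H(I) = 1/(I + (-4 + 3)) = 1/(I - 1) = 1/(-1 + I))
O(c) = 17 (O(c) = 16 - 1/(-1 + 0) = 16 - 1/(-1) = 16 - 1*(-1) = 16 + 1 = 17)
(-34 + 9)*O(-32) = (-34 + 9)*17 = -25*17 = -425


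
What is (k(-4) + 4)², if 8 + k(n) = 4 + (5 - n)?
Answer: 81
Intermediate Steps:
k(n) = 1 - n (k(n) = -8 + (4 + (5 - n)) = -8 + (9 - n) = 1 - n)
(k(-4) + 4)² = ((1 - 1*(-4)) + 4)² = ((1 + 4) + 4)² = (5 + 4)² = 9² = 81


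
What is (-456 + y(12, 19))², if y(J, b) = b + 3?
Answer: 188356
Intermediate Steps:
y(J, b) = 3 + b
(-456 + y(12, 19))² = (-456 + (3 + 19))² = (-456 + 22)² = (-434)² = 188356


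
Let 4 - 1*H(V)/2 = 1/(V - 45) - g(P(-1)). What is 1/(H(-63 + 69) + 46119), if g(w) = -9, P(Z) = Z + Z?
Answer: 39/1798253 ≈ 2.1688e-5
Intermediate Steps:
P(Z) = 2*Z
H(V) = -10 - 2/(-45 + V) (H(V) = 8 - 2*(1/(V - 45) - 1*(-9)) = 8 - 2*(1/(-45 + V) + 9) = 8 - 2*(9 + 1/(-45 + V)) = 8 + (-18 - 2/(-45 + V)) = -10 - 2/(-45 + V))
1/(H(-63 + 69) + 46119) = 1/(2*(224 - 5*(-63 + 69))/(-45 + (-63 + 69)) + 46119) = 1/(2*(224 - 5*6)/(-45 + 6) + 46119) = 1/(2*(224 - 30)/(-39) + 46119) = 1/(2*(-1/39)*194 + 46119) = 1/(-388/39 + 46119) = 1/(1798253/39) = 39/1798253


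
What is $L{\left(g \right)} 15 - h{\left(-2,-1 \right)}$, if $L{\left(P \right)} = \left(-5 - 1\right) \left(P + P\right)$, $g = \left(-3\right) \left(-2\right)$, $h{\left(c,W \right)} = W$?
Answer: $-1079$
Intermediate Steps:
$g = 6$
$L{\left(P \right)} = - 12 P$ ($L{\left(P \right)} = - 6 \cdot 2 P = - 12 P$)
$L{\left(g \right)} 15 - h{\left(-2,-1 \right)} = \left(-12\right) 6 \cdot 15 + \left(0 - -1\right) = \left(-72\right) 15 + \left(0 + 1\right) = -1080 + 1 = -1079$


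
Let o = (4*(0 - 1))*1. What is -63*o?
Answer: 252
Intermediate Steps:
o = -4 (o = (4*(-1))*1 = -4*1 = -4)
-63*o = -63*(-4) = 252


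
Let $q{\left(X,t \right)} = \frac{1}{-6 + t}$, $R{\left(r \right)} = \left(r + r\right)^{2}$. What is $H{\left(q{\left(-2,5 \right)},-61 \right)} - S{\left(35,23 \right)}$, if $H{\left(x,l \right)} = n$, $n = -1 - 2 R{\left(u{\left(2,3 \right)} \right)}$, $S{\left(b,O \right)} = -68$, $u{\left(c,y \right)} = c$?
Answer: $35$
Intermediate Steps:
$R{\left(r \right)} = 4 r^{2}$ ($R{\left(r \right)} = \left(2 r\right)^{2} = 4 r^{2}$)
$n = -33$ ($n = -1 - 2 \cdot 4 \cdot 2^{2} = -1 - 2 \cdot 4 \cdot 4 = -1 - 32 = -33$)
$H{\left(x,l \right)} = -33$
$H{\left(q{\left(-2,5 \right)},-61 \right)} - S{\left(35,23 \right)} = -33 - -68 = -33 + 68 = 35$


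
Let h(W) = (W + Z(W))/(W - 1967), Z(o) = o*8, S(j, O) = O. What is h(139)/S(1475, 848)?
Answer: -1251/1550144 ≈ -0.00080702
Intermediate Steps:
Z(o) = 8*o
h(W) = 9*W/(-1967 + W) (h(W) = (W + 8*W)/(W - 1967) = (9*W)/(-1967 + W) = 9*W/(-1967 + W))
h(139)/S(1475, 848) = (9*139/(-1967 + 139))/848 = (9*139/(-1828))*(1/848) = (9*139*(-1/1828))*(1/848) = -1251/1828*1/848 = -1251/1550144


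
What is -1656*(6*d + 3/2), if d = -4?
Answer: 37260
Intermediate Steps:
-1656*(6*d + 3/2) = -1656*(6*(-4) + 3/2) = -1656*(-24 + 3*(½)) = -1656*(-24 + 3/2) = -1656*(-45/2) = 37260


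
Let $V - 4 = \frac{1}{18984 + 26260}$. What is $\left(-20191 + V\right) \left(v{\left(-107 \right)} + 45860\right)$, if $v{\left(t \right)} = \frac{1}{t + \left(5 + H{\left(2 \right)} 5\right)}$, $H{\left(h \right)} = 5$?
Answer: $- \frac{3225205775534313}{3483788} \approx -9.2578 \cdot 10^{8}$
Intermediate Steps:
$V = \frac{180977}{45244}$ ($V = 4 + \frac{1}{18984 + 26260} = 4 + \frac{1}{45244} = \frac{180977}{45244} \approx 4.0$)
$v{\left(t \right)} = \frac{1}{30 + t}$ ($v{\left(t \right)} = \frac{1}{t + \left(5 + 5 \cdot 5\right)} = \frac{1}{t + \left(5 + 25\right)} = \frac{1}{t + 30} = \frac{1}{30 + t}$)
$\left(-20191 + V\right) \left(v{\left(-107 \right)} + 45860\right) = \left(-20191 + \frac{180977}{45244}\right) \left(\frac{1}{30 - 107} + 45860\right) = - \frac{913340627 \left(\frac{1}{-77} + 45860\right)}{45244} = - \frac{913340627 \left(- \frac{1}{77} + 45860\right)}{45244} = \left(- \frac{913340627}{45244}\right) \frac{3531219}{77} = - \frac{3225205775534313}{3483788}$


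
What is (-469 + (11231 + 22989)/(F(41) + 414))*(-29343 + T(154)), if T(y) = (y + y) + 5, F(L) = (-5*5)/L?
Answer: 190032150830/16949 ≈ 1.1212e+7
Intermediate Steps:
F(L) = -25/L
T(y) = 5 + 2*y (T(y) = 2*y + 5 = 5 + 2*y)
(-469 + (11231 + 22989)/(F(41) + 414))*(-29343 + T(154)) = (-469 + (11231 + 22989)/(-25/41 + 414))*(-29343 + (5 + 2*154)) = (-469 + 34220/(-25*1/41 + 414))*(-29343 + (5 + 308)) = (-469 + 34220/(-25/41 + 414))*(-29343 + 313) = (-469 + 34220/(16949/41))*(-29030) = (-469 + 34220*(41/16949))*(-29030) = (-469 + 1403020/16949)*(-29030) = -6546061/16949*(-29030) = 190032150830/16949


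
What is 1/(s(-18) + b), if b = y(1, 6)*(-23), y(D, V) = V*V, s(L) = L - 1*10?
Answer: -1/856 ≈ -0.0011682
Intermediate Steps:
s(L) = -10 + L (s(L) = L - 10 = -10 + L)
y(D, V) = V²
b = -828 (b = 6²*(-23) = 36*(-23) = -828)
1/(s(-18) + b) = 1/((-10 - 18) - 828) = 1/(-28 - 828) = 1/(-856) = -1/856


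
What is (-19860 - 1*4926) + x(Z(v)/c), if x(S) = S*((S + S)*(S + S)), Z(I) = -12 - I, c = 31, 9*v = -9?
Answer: -738405050/29791 ≈ -24786.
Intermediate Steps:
v = -1 (v = (1/9)*(-9) = -1)
x(S) = 4*S**3 (x(S) = S*((2*S)*(2*S)) = S*(4*S**2) = 4*S**3)
(-19860 - 1*4926) + x(Z(v)/c) = (-19860 - 1*4926) + 4*((-12 - 1*(-1))/31)**3 = (-19860 - 4926) + 4*((-12 + 1)*(1/31))**3 = -24786 + 4*(-11*1/31)**3 = -24786 + 4*(-11/31)**3 = -24786 + 4*(-1331/29791) = -24786 - 5324/29791 = -738405050/29791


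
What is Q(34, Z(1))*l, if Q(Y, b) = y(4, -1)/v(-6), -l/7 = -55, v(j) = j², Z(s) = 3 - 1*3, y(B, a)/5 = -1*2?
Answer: -1925/18 ≈ -106.94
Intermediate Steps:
y(B, a) = -10 (y(B, a) = 5*(-1*2) = 5*(-2) = -10)
Z(s) = 0 (Z(s) = 3 - 3 = 0)
l = 385 (l = -7*(-55) = 385)
Q(Y, b) = -5/18 (Q(Y, b) = -10/((-6)²) = -10/36 = -10*1/36 = -5/18)
Q(34, Z(1))*l = -5/18*385 = -1925/18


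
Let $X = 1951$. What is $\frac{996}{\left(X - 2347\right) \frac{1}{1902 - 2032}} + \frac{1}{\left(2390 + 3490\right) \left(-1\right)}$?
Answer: $\frac{7049463}{21560} \approx 326.97$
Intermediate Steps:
$\frac{996}{\left(X - 2347\right) \frac{1}{1902 - 2032}} + \frac{1}{\left(2390 + 3490\right) \left(-1\right)} = \frac{996}{\left(1951 - 2347\right) \frac{1}{1902 - 2032}} + \frac{1}{\left(2390 + 3490\right) \left(-1\right)} = \frac{996}{\left(-396\right) \frac{1}{-130}} + \frac{1}{5880} \left(-1\right) = \frac{996}{\left(-396\right) \left(- \frac{1}{130}\right)} + \frac{1}{5880} \left(-1\right) = \frac{996}{\frac{198}{65}} - \frac{1}{5880} = 996 \cdot \frac{65}{198} - \frac{1}{5880} = \frac{10790}{33} - \frac{1}{5880} = \frac{7049463}{21560}$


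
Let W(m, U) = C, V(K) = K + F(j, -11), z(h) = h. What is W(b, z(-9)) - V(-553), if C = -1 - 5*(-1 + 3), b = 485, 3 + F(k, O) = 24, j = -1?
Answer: 521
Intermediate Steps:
F(k, O) = 21 (F(k, O) = -3 + 24 = 21)
V(K) = 21 + K (V(K) = K + 21 = 21 + K)
C = -11 (C = -1 - 5*2 = -1 - 10 = -11)
W(m, U) = -11
W(b, z(-9)) - V(-553) = -11 - (21 - 553) = -11 - 1*(-532) = -11 + 532 = 521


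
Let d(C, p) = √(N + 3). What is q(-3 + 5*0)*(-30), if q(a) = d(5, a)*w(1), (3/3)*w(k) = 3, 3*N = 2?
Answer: -30*√33 ≈ -172.34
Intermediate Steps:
N = ⅔ (N = (⅓)*2 = ⅔ ≈ 0.66667)
d(C, p) = √33/3 (d(C, p) = √(⅔ + 3) = √(11/3) = √33/3)
w(k) = 3
q(a) = √33 (q(a) = (√33/3)*3 = √33)
q(-3 + 5*0)*(-30) = √33*(-30) = -30*√33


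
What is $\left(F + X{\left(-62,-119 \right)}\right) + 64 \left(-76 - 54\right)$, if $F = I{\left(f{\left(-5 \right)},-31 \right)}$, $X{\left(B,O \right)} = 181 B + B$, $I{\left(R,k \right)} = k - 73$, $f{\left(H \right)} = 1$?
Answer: $-19708$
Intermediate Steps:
$I{\left(R,k \right)} = -73 + k$
$X{\left(B,O \right)} = 182 B$
$F = -104$ ($F = -73 - 31 = -104$)
$\left(F + X{\left(-62,-119 \right)}\right) + 64 \left(-76 - 54\right) = \left(-104 + 182 \left(-62\right)\right) + 64 \left(-76 - 54\right) = \left(-104 - 11284\right) + 64 \left(-130\right) = -11388 - 8320 = -19708$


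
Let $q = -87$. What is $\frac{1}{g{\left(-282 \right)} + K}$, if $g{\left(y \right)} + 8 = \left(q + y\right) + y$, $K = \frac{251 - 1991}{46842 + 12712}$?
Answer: $- \frac{29777}{19623913} \approx -0.0015174$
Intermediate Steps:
$K = - \frac{870}{29777}$ ($K = - \frac{1740}{59554} = \left(-1740\right) \frac{1}{59554} = - \frac{870}{29777} \approx -0.029217$)
$g{\left(y \right)} = -95 + 2 y$ ($g{\left(y \right)} = -8 + \left(\left(-87 + y\right) + y\right) = -8 + \left(-87 + 2 y\right) = -95 + 2 y$)
$\frac{1}{g{\left(-282 \right)} + K} = \frac{1}{\left(-95 + 2 \left(-282\right)\right) - \frac{870}{29777}} = \frac{1}{\left(-95 - 564\right) - \frac{870}{29777}} = \frac{1}{-659 - \frac{870}{29777}} = \frac{1}{- \frac{19623913}{29777}} = - \frac{29777}{19623913}$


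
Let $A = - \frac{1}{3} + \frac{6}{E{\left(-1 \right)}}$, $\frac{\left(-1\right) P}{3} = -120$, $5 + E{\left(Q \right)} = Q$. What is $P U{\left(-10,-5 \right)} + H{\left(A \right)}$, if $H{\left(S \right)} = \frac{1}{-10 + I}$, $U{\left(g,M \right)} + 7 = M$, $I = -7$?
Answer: $- \frac{73441}{17} \approx -4320.1$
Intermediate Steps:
$E{\left(Q \right)} = -5 + Q$
$P = 360$ ($P = \left(-3\right) \left(-120\right) = 360$)
$U{\left(g,M \right)} = -7 + M$
$A = - \frac{4}{3}$ ($A = - \frac{1}{3} + \frac{6}{-5 - 1} = \left(-1\right) \frac{1}{3} + \frac{6}{-6} = - \frac{1}{3} + 6 \left(- \frac{1}{6}\right) = - \frac{1}{3} - 1 = - \frac{4}{3} \approx -1.3333$)
$H{\left(S \right)} = - \frac{1}{17}$ ($H{\left(S \right)} = \frac{1}{-10 - 7} = \frac{1}{-17} = - \frac{1}{17}$)
$P U{\left(-10,-5 \right)} + H{\left(A \right)} = 360 \left(-7 - 5\right) - \frac{1}{17} = 360 \left(-12\right) - \frac{1}{17} = -4320 - \frac{1}{17} = - \frac{73441}{17}$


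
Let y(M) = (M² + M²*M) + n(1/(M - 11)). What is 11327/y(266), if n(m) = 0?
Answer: 11327/18891852 ≈ 0.00059957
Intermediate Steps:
y(M) = M² + M³ (y(M) = (M² + M²*M) + 0 = (M² + M³) + 0 = M² + M³)
11327/y(266) = 11327/((266²*(1 + 266))) = 11327/((70756*267)) = 11327/18891852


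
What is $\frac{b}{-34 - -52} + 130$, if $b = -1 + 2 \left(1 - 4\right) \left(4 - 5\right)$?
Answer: $\frac{2345}{18} \approx 130.28$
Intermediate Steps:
$b = 5$ ($b = -1 + 2 \left(\left(-3\right) \left(-1\right)\right) = -1 + 2 \cdot 3 = -1 + 6 = 5$)
$\frac{b}{-34 - -52} + 130 = \frac{1}{-34 - -52} \cdot 5 + 130 = \frac{1}{-34 + 52} \cdot 5 + 130 = \frac{1}{18} \cdot 5 + 130 = \frac{5}{18} + 130 = \frac{2345}{18}$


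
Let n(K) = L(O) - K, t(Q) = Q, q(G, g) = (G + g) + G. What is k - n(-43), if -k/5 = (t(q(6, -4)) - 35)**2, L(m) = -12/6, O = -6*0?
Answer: -3686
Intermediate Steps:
q(G, g) = g + 2*G
O = 0
L(m) = -2 (L(m) = -12*1/6 = -2)
n(K) = -2 - K
k = -3645 (k = -5*((-4 + 2*6) - 35)**2 = -5*((-4 + 12) - 35)**2 = -5*(8 - 35)**2 = -5*(-27)**2 = -5*729 = -3645)
k - n(-43) = -3645 - (-2 - 1*(-43)) = -3645 - (-2 + 43) = -3645 - 1*41 = -3645 - 41 = -3686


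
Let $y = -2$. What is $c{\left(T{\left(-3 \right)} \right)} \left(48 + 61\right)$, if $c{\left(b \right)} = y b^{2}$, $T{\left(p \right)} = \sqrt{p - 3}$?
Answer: $1308$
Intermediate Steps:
$T{\left(p \right)} = \sqrt{-3 + p}$
$c{\left(b \right)} = - 2 b^{2}$
$c{\left(T{\left(-3 \right)} \right)} \left(48 + 61\right) = - 2 \left(\sqrt{-3 - 3}\right)^{2} \left(48 + 61\right) = - 2 \left(\sqrt{-6}\right)^{2} \cdot 109 = - 2 \left(i \sqrt{6}\right)^{2} \cdot 109 = \left(-2\right) \left(-6\right) 109 = 12 \cdot 109 = 1308$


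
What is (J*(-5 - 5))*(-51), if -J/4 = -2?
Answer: 4080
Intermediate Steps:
J = 8 (J = -4*(-2) = 8)
(J*(-5 - 5))*(-51) = (8*(-5 - 5))*(-51) = (8*(-10))*(-51) = -80*(-51) = 4080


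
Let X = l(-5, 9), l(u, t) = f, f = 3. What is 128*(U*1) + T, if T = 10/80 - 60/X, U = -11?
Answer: -11423/8 ≈ -1427.9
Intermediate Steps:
l(u, t) = 3
X = 3
T = -159/8 (T = 10/80 - 60/3 = 10*(1/80) - 60*1/3 = 1/8 - 20 = -159/8 ≈ -19.875)
128*(U*1) + T = 128*(-11*1) - 159/8 = 128*(-11) - 159/8 = -1408 - 159/8 = -11423/8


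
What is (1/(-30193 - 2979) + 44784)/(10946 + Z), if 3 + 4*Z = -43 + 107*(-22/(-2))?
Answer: 1485574847/372480095 ≈ 3.9883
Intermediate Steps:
Z = 1131/4 (Z = -3/4 + (-43 + 107*(-22/(-2)))/4 = -3/4 + (-43 + 107*(-22*(-1/2)))/4 = -3/4 + (-43 + 107*11)/4 = -3/4 + (-43 + 1177)/4 = -3/4 + (1/4)*1134 = -3/4 + 567/2 = 1131/4 ≈ 282.75)
(1/(-30193 - 2979) + 44784)/(10946 + Z) = (1/(-30193 - 2979) + 44784)/(10946 + 1131/4) = (1/(-33172) + 44784)/(44915/4) = (-1/33172 + 44784)*(4/44915) = (1485574847/33172)*(4/44915) = 1485574847/372480095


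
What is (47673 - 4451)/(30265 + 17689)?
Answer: 21611/23977 ≈ 0.90132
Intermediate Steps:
(47673 - 4451)/(30265 + 17689) = 43222/47954 = 43222*(1/47954) = 21611/23977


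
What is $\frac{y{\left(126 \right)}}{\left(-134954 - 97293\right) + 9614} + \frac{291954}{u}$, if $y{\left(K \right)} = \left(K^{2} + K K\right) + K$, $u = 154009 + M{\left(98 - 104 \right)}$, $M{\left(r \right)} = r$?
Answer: $\frac{6676587472}{3809572211} \approx 1.7526$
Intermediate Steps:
$u = 154003$ ($u = 154009 + \left(98 - 104\right) = 154009 - 6 = 154003$)
$y{\left(K \right)} = K + 2 K^{2}$ ($y{\left(K \right)} = \left(K^{2} + K^{2}\right) + K = 2 K^{2} + K = K + 2 K^{2}$)
$\frac{y{\left(126 \right)}}{\left(-134954 - 97293\right) + 9614} + \frac{291954}{u} = \frac{126 \left(1 + 2 \cdot 126\right)}{\left(-134954 - 97293\right) + 9614} + \frac{291954}{154003} = \frac{126 \left(1 + 252\right)}{-232247 + 9614} + 291954 \cdot \frac{1}{154003} = \frac{126 \cdot 253}{-222633} + \frac{291954}{154003} = 31878 \left(- \frac{1}{222633}\right) + \frac{291954}{154003} = - \frac{3542}{24737} + \frac{291954}{154003} = \frac{6676587472}{3809572211}$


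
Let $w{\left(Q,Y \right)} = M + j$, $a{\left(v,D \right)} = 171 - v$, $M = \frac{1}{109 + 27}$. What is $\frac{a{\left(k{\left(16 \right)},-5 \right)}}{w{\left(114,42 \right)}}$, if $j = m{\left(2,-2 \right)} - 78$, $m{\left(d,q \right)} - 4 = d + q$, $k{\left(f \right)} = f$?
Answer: $- \frac{21080}{10063} \approx -2.0948$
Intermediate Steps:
$m{\left(d,q \right)} = 4 + d + q$ ($m{\left(d,q \right)} = 4 + \left(d + q\right) = 4 + d + q$)
$M = \frac{1}{136} \approx 0.0073529$
$j = -74$ ($j = \left(4 + 2 - 2\right) - 78 = 4 - 78 = -74$)
$w{\left(Q,Y \right)} = - \frac{10063}{136}$ ($w{\left(Q,Y \right)} = \frac{1}{136} - 74 = - \frac{10063}{136}$)
$\frac{a{\left(k{\left(16 \right)},-5 \right)}}{w{\left(114,42 \right)}} = \frac{171 - 16}{- \frac{10063}{136}} = \left(171 - 16\right) \left(- \frac{136}{10063}\right) = 155 \left(- \frac{136}{10063}\right) = - \frac{21080}{10063}$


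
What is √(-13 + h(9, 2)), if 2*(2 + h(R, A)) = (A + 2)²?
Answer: I*√7 ≈ 2.6458*I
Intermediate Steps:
h(R, A) = -2 + (2 + A)²/2 (h(R, A) = -2 + (A + 2)²/2 = -2 + (2 + A)²/2)
√(-13 + h(9, 2)) = √(-13 + (½)*2*(4 + 2)) = √(-13 + (½)*2*6) = √(-13 + 6) = √(-7) = I*√7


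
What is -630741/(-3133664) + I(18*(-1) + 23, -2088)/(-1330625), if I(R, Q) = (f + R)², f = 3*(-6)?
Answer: 838750153909/4169731660000 ≈ 0.20115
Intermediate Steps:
f = -18
I(R, Q) = (-18 + R)²
-630741/(-3133664) + I(18*(-1) + 23, -2088)/(-1330625) = -630741/(-3133664) + (-18 + (18*(-1) + 23))²/(-1330625) = -630741*(-1/3133664) + (-18 + (-18 + 23))²*(-1/1330625) = 630741/3133664 + (-18 + 5)²*(-1/1330625) = 630741/3133664 + (-13)²*(-1/1330625) = 630741/3133664 + 169*(-1/1330625) = 630741/3133664 - 169/1330625 = 838750153909/4169731660000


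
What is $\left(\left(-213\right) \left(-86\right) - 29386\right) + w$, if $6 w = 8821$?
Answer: $- \frac{57587}{6} \approx -9597.8$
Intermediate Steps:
$w = \frac{8821}{6}$ ($w = \frac{1}{6} \cdot 8821 = \frac{8821}{6} \approx 1470.2$)
$\left(\left(-213\right) \left(-86\right) - 29386\right) + w = \left(\left(-213\right) \left(-86\right) - 29386\right) + \frac{8821}{6} = \left(18318 - 29386\right) + \frac{8821}{6} = -11068 + \frac{8821}{6} = - \frac{57587}{6}$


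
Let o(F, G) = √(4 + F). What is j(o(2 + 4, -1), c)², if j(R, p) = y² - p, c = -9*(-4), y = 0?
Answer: 1296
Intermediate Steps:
c = 36
j(R, p) = -p (j(R, p) = 0² - p = 0 - p = -p)
j(o(2 + 4, -1), c)² = (-1*36)² = (-36)² = 1296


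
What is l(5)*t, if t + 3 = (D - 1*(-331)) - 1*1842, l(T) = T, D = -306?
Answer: -9100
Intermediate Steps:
t = -1820 (t = -3 + ((-306 - 1*(-331)) - 1*1842) = -3 + ((-306 + 331) - 1842) = -3 + (25 - 1842) = -3 - 1817 = -1820)
l(5)*t = 5*(-1820) = -9100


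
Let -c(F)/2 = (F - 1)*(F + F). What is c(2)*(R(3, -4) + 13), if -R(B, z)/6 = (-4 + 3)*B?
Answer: -248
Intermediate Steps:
R(B, z) = 6*B (R(B, z) = -6*(-4 + 3)*B = -(-6)*B = 6*B)
c(F) = -4*F*(-1 + F) (c(F) = -2*(F - 1)*(F + F) = -2*(-1 + F)*2*F = -4*F*(-1 + F))
c(2)*(R(3, -4) + 13) = (4*2*(1 - 1*2))*(6*3 + 13) = (4*2*(1 - 2))*(18 + 13) = (4*2*(-1))*31 = -8*31 = -248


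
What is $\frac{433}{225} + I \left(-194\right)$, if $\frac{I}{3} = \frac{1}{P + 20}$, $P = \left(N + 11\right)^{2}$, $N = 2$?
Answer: $- \frac{1819}{1575} \approx -1.1549$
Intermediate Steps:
$P = 169$ ($P = \left(2 + 11\right)^{2} = 13^{2} = 169$)
$I = \frac{1}{63}$ ($I = \frac{3}{169 + 20} = \frac{3}{189} = 3 \cdot \frac{1}{189} = \frac{1}{63} \approx 0.015873$)
$\frac{433}{225} + I \left(-194\right) = \frac{433}{225} + \frac{1}{63} \left(-194\right) = 433 \cdot \frac{1}{225} - \frac{194}{63} = \frac{433}{225} - \frac{194}{63} = - \frac{1819}{1575}$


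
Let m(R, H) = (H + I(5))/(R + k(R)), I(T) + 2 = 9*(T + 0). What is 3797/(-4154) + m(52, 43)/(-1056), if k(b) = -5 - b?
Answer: -4922729/5483280 ≈ -0.89777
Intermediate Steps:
I(T) = -2 + 9*T (I(T) = -2 + 9*(T + 0) = -2 + 9*T)
m(R, H) = -43/5 - H/5 (m(R, H) = (H + (-2 + 9*5))/(R + (-5 - R)) = (H + (-2 + 45))/(-5) = (H + 43)*(-⅕) = (43 + H)*(-⅕) = -43/5 - H/5)
3797/(-4154) + m(52, 43)/(-1056) = 3797/(-4154) + (-43/5 - ⅕*43)/(-1056) = 3797*(-1/4154) + (-43/5 - 43/5)*(-1/1056) = -3797/4154 - 86/5*(-1/1056) = -3797/4154 + 43/2640 = -4922729/5483280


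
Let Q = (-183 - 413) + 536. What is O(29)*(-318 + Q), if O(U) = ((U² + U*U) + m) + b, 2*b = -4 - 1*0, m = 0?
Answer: -635040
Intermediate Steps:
Q = -60 (Q = -596 + 536 = -60)
b = -2 (b = (-4 - 1*0)/2 = (-4 + 0)/2 = (½)*(-4) = -2)
O(U) = -2 + 2*U² (O(U) = ((U² + U*U) + 0) - 2 = ((U² + U²) + 0) - 2 = (2*U² + 0) - 2 = 2*U² - 2 = -2 + 2*U²)
O(29)*(-318 + Q) = (-2 + 2*29²)*(-318 - 60) = (-2 + 2*841)*(-378) = (-2 + 1682)*(-378) = 1680*(-378) = -635040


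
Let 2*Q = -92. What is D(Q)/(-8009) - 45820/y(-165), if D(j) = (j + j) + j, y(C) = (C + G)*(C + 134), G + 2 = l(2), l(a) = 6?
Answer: -366283622/39972919 ≈ -9.1633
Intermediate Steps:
Q = -46 (Q = (1/2)*(-92) = -46)
G = 4 (G = -2 + 6 = 4)
y(C) = (4 + C)*(134 + C) (y(C) = (C + 4)*(C + 134) = (4 + C)*(134 + C))
D(j) = 3*j (D(j) = 2*j + j = 3*j)
D(Q)/(-8009) - 45820/y(-165) = (3*(-46))/(-8009) - 45820/(536 + (-165)**2 + 138*(-165)) = -138*(-1/8009) - 45820/(536 + 27225 - 22770) = 138/8009 - 45820/4991 = -366283622/39972919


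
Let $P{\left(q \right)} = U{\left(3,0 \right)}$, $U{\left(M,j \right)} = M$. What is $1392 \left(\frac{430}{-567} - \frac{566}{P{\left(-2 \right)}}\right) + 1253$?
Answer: $- \frac{49598639}{189} \approx -2.6243 \cdot 10^{5}$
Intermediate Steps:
$P{\left(q \right)} = 3$
$1392 \left(\frac{430}{-567} - \frac{566}{P{\left(-2 \right)}}\right) + 1253 = 1392 \left(\frac{430}{-567} - \frac{566}{3}\right) + 1253 = 1392 \left(430 \left(- \frac{1}{567}\right) - \frac{566}{3}\right) + 1253 = 1392 \left(- \frac{430}{567} - \frac{566}{3}\right) + 1253 = 1392 \left(- \frac{107404}{567}\right) + 1253 = - \frac{49835456}{189} + 1253 = - \frac{49598639}{189}$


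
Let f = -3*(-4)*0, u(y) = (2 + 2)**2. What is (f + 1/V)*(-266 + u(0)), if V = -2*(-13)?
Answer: -125/13 ≈ -9.6154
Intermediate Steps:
V = 26
u(y) = 16 (u(y) = 4**2 = 16)
f = 0 (f = 12*0 = 0)
(f + 1/V)*(-266 + u(0)) = (0 + 1/26)*(-266 + 16) = (0 + 1/26)*(-250) = (1/26)*(-250) = -125/13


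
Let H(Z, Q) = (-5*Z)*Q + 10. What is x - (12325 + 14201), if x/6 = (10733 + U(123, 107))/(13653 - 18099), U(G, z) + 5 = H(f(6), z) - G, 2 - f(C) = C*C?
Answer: -19684571/741 ≈ -26565.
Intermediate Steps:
f(C) = 2 - C**2 (f(C) = 2 - C*C = 2 - C**2)
H(Z, Q) = 10 - 5*Q*Z (H(Z, Q) = -5*Q*Z + 10 = 10 - 5*Q*Z)
U(G, z) = 5 - G + 170*z (U(G, z) = -5 + ((10 - 5*z*(2 - 1*6**2)) - G) = -5 + ((10 - 5*z*(2 - 1*36)) - G) = -5 + ((10 - 5*z*(2 - 36)) - G) = -5 + ((10 - 5*z*(-34)) - G) = -5 + ((10 + 170*z) - G) = -5 + (10 - G + 170*z) = 5 - G + 170*z)
x = -28805/741 (x = 6*((10733 + (5 - 1*123 + 170*107))/(13653 - 18099)) = 6*((10733 + (5 - 123 + 18190))/(-4446)) = 6*((10733 + 18072)*(-1/4446)) = 6*(28805*(-1/4446)) = 6*(-28805/4446) = -28805/741 ≈ -38.873)
x - (12325 + 14201) = -28805/741 - (12325 + 14201) = -28805/741 - 1*26526 = -28805/741 - 26526 = -19684571/741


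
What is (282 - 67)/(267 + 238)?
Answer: 43/101 ≈ 0.42574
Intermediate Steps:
(282 - 67)/(267 + 238) = 215/505 = 215*(1/505) = 43/101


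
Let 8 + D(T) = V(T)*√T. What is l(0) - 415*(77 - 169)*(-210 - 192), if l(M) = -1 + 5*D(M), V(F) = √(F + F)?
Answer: -15348401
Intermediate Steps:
V(F) = √2*√F (V(F) = √(2*F) = √2*√F)
D(T) = -8 + T*√2 (D(T) = -8 + (√2*√T)*√T = -8 + T*√2)
l(M) = -41 + 5*M*√2 (l(M) = -1 + 5*(-8 + M*√2) = -1 + (-40 + 5*M*√2) = -41 + 5*M*√2)
l(0) - 415*(77 - 169)*(-210 - 192) = (-41 + 5*0*√2) - 415*(77 - 169)*(-210 - 192) = (-41 + 0) - (-38180)*(-402) = -41 - 415*36984 = -41 - 15348360 = -15348401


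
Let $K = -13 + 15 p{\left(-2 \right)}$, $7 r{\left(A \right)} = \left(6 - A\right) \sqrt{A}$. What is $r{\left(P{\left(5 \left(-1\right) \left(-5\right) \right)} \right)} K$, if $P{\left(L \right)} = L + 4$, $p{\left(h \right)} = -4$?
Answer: $\frac{1679 \sqrt{29}}{7} \approx 1291.7$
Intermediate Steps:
$P{\left(L \right)} = 4 + L$
$r{\left(A \right)} = \frac{\sqrt{A} \left(6 - A\right)}{7}$ ($r{\left(A \right)} = \frac{\left(6 - A\right) \sqrt{A}}{7} = \frac{\sqrt{A} \left(6 - A\right)}{7}$)
$K = -73$ ($K = -13 + 15 \left(-4\right) = -13 - 60 = -73$)
$r{\left(P{\left(5 \left(-1\right) \left(-5\right) \right)} \right)} K = \frac{\sqrt{4 + 5 \left(-1\right) \left(-5\right)} \left(6 - \left(4 + 5 \left(-1\right) \left(-5\right)\right)\right)}{7} \left(-73\right) = \frac{\sqrt{4 - -25} \left(6 - \left(4 - -25\right)\right)}{7} \left(-73\right) = \frac{\sqrt{4 + 25} \left(6 - \left(4 + 25\right)\right)}{7} \left(-73\right) = \frac{\sqrt{29} \left(6 - 29\right)}{7} \left(-73\right) = \frac{1}{7} \sqrt{29} \left(-23\right) \left(-73\right) = - \frac{23 \sqrt{29}}{7} \left(-73\right) = \frac{1679 \sqrt{29}}{7}$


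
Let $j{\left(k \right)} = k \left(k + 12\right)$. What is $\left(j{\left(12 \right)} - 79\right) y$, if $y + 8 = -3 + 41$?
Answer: $6270$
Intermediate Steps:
$y = 30$ ($y = -8 + \left(-3 + 41\right) = -8 + 38 = 30$)
$j{\left(k \right)} = k \left(12 + k\right)$
$\left(j{\left(12 \right)} - 79\right) y = \left(12 \left(12 + 12\right) - 79\right) 30 = \left(12 \cdot 24 - 79\right) 30 = \left(288 - 79\right) 30 = 209 \cdot 30 = 6270$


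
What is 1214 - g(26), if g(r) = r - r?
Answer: 1214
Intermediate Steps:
g(r) = 0
1214 - g(26) = 1214 - 1*0 = 1214 + 0 = 1214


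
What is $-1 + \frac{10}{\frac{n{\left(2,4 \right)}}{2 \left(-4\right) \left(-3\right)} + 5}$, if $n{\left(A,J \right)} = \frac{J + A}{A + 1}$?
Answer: $\frac{59}{61} \approx 0.96721$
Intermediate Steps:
$n{\left(A,J \right)} = \frac{A + J}{1 + A}$
$-1 + \frac{10}{\frac{n{\left(2,4 \right)}}{2 \left(-4\right) \left(-3\right)} + 5} = -1 + \frac{10}{\frac{\frac{1}{1 + 2} \left(2 + 4\right)}{2 \left(-4\right) \left(-3\right)} + 5} = -1 + \frac{10}{\frac{\frac{1}{3} \cdot 6}{\left(-8\right) \left(-3\right)} + 5} = -1 + \frac{10}{\frac{\frac{1}{3} \cdot 6}{24} + 5} = -1 + \frac{10}{2 \cdot \frac{1}{24} + 5} = -1 + \frac{10}{\frac{1}{12} + 5} = -1 + \frac{10}{\frac{61}{12}} = -1 + 10 \cdot \frac{12}{61} = -1 + \frac{120}{61} = \frac{59}{61}$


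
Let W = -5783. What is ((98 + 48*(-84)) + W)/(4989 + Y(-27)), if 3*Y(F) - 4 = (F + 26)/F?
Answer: -787077/404218 ≈ -1.9472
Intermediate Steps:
Y(F) = 4/3 + (26 + F)/(3*F) (Y(F) = 4/3 + ((F + 26)/F)/3 = 4/3 + ((26 + F)/F)/3 = 4/3 + (26 + F)/(3*F))
((98 + 48*(-84)) + W)/(4989 + Y(-27)) = ((98 + 48*(-84)) - 5783)/(4989 + (⅓)*(26 + 5*(-27))/(-27)) = ((98 - 4032) - 5783)/(4989 + (⅓)*(-1/27)*(26 - 135)) = (-3934 - 5783)/(4989 + (⅓)*(-1/27)*(-109)) = -9717/(4989 + 109/81) = -9717/404218/81 = -9717*81/404218 = -787077/404218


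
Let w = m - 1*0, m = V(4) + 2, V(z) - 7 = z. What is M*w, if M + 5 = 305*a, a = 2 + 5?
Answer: 27690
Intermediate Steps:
a = 7
V(z) = 7 + z
m = 13 (m = (7 + 4) + 2 = 11 + 2 = 13)
M = 2130 (M = -5 + 305*7 = -5 + 2135 = 2130)
w = 13 (w = 13 - 1*0 = 13 + 0 = 13)
M*w = 2130*13 = 27690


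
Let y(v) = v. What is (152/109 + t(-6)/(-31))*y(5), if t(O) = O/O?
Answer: 23015/3379 ≈ 6.8112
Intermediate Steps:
t(O) = 1
(152/109 + t(-6)/(-31))*y(5) = (152/109 + 1/(-31))*5 = (152*(1/109) + 1*(-1/31))*5 = (152/109 - 1/31)*5 = (4603/3379)*5 = 23015/3379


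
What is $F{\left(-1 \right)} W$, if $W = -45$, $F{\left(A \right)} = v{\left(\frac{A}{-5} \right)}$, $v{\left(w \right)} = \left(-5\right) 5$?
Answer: $1125$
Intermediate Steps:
$v{\left(w \right)} = -25$
$F{\left(A \right)} = -25$
$F{\left(-1 \right)} W = \left(-25\right) \left(-45\right) = 1125$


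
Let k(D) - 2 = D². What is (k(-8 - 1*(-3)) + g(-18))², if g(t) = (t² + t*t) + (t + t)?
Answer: 408321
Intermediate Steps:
k(D) = 2 + D²
g(t) = 2*t + 2*t² (g(t) = (t² + t²) + 2*t = 2*t² + 2*t = 2*t + 2*t²)
(k(-8 - 1*(-3)) + g(-18))² = ((2 + (-8 - 1*(-3))²) + 2*(-18)*(1 - 18))² = ((2 + (-8 + 3)²) + 2*(-18)*(-17))² = ((2 + (-5)²) + 612)² = ((2 + 25) + 612)² = (27 + 612)² = 639² = 408321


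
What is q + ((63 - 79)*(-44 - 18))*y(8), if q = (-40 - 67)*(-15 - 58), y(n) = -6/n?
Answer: 7067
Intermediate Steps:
q = 7811 (q = -107*(-73) = 7811)
q + ((63 - 79)*(-44 - 18))*y(8) = 7811 + ((63 - 79)*(-44 - 18))*(-6/8) = 7811 + (-16*(-62))*(-6*⅛) = 7811 + 992*(-¾) = 7811 - 744 = 7067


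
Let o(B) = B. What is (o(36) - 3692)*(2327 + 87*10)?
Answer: -11688232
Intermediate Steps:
(o(36) - 3692)*(2327 + 87*10) = (36 - 3692)*(2327 + 87*10) = -3656*(2327 + 870) = -3656*3197 = -11688232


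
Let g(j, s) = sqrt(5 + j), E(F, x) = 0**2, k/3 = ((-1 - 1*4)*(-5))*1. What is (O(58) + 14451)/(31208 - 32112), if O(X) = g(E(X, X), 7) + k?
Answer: -7263/452 - sqrt(5)/904 ≈ -16.071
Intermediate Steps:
k = 75 (k = 3*(((-1 - 1*4)*(-5))*1) = 3*(((-1 - 4)*(-5))*1) = 3*(-5*(-5)*1) = 3*(25*1) = 3*25 = 75)
E(F, x) = 0
O(X) = 75 + sqrt(5) (O(X) = sqrt(5 + 0) + 75 = sqrt(5) + 75 = 75 + sqrt(5))
(O(58) + 14451)/(31208 - 32112) = ((75 + sqrt(5)) + 14451)/(31208 - 32112) = (14526 + sqrt(5))/(-904) = (14526 + sqrt(5))*(-1/904) = -7263/452 - sqrt(5)/904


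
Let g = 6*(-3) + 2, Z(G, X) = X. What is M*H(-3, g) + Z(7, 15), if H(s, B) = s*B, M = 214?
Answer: 10287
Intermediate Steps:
g = -16 (g = -18 + 2 = -16)
H(s, B) = B*s
M*H(-3, g) + Z(7, 15) = 214*(-16*(-3)) + 15 = 214*48 + 15 = 10272 + 15 = 10287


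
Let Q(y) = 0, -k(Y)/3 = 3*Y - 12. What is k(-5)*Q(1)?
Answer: 0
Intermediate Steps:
k(Y) = 36 - 9*Y (k(Y) = -3*(3*Y - 12) = -3*(-12 + 3*Y) = 36 - 9*Y)
k(-5)*Q(1) = (36 - 9*(-5))*0 = (36 + 45)*0 = 81*0 = 0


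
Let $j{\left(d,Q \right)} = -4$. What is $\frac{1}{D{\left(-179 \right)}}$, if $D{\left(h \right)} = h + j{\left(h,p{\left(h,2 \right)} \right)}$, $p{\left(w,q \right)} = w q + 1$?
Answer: $- \frac{1}{183} \approx -0.0054645$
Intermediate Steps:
$p{\left(w,q \right)} = 1 + q w$ ($p{\left(w,q \right)} = q w + 1 = 1 + q w$)
$D{\left(h \right)} = -4 + h$ ($D{\left(h \right)} = h - 4 = -4 + h$)
$\frac{1}{D{\left(-179 \right)}} = \frac{1}{-4 - 179} = \frac{1}{-183} = - \frac{1}{183}$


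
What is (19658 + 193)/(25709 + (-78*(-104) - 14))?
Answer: 6617/11269 ≈ 0.58719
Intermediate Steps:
(19658 + 193)/(25709 + (-78*(-104) - 14)) = 19851/(25709 + (8112 - 14)) = 19851/(25709 + 8098) = 19851/33807 = 19851*(1/33807) = 6617/11269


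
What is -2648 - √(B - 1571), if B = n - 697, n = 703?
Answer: -2648 - I*√1565 ≈ -2648.0 - 39.56*I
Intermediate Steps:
B = 6 (B = 703 - 697 = 6)
-2648 - √(B - 1571) = -2648 - √(6 - 1571) = -2648 - √(-1565) = -2648 - I*√1565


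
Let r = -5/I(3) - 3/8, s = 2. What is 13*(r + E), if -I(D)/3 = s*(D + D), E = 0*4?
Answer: -221/72 ≈ -3.0694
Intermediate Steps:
E = 0
I(D) = -12*D (I(D) = -6*(D + D) = -6*2*D = -12*D)
r = -17/72 (r = -5/((-12*3)) - 3/8 = -5/(-36) - 3*⅛ = -5*(-1/36) - 3/8 = 5/36 - 3/8 = -17/72 ≈ -0.23611)
13*(r + E) = 13*(-17/72 + 0) = 13*(-17/72) = -221/72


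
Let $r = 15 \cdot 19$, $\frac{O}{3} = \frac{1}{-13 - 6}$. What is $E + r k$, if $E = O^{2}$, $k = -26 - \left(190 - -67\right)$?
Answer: $- \frac{29116446}{361} \approx -80655.0$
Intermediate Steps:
$O = - \frac{3}{19}$ ($O = \frac{3}{-13 - 6} = \frac{3}{-19} = 3 \left(- \frac{1}{19}\right) = - \frac{3}{19} \approx -0.15789$)
$k = -283$ ($k = -26 - \left(190 + 67\right) = -26 - 257 = -283$)
$r = 285$
$E = \frac{9}{361}$ ($E = \left(- \frac{3}{19}\right)^{2} = \frac{9}{361} \approx 0.024931$)
$E + r k = \frac{9}{361} + 285 \left(-283\right) = \frac{9}{361} - 80655 = - \frac{29116446}{361}$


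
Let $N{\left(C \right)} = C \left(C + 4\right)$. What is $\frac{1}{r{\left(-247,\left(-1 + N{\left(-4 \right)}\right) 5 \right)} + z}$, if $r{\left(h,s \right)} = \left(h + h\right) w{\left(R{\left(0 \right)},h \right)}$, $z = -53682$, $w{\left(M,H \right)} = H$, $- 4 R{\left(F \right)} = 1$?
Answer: $\frac{1}{68336} \approx 1.4634 \cdot 10^{-5}$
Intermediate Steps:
$N{\left(C \right)} = C \left(4 + C\right)$
$R{\left(F \right)} = - \frac{1}{4}$ ($R{\left(F \right)} = \left(- \frac{1}{4}\right) 1 = - \frac{1}{4}$)
$r{\left(h,s \right)} = 2 h^{2}$ ($r{\left(h,s \right)} = \left(h + h\right) h = 2 h h = 2 h^{2}$)
$\frac{1}{r{\left(-247,\left(-1 + N{\left(-4 \right)}\right) 5 \right)} + z} = \frac{1}{2 \left(-247\right)^{2} - 53682} = \frac{1}{2 \cdot 61009 - 53682} = \frac{1}{122018 - 53682} = \frac{1}{68336}$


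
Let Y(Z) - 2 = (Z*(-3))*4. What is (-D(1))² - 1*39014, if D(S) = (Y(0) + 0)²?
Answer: -38998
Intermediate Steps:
Y(Z) = 2 - 12*Z (Y(Z) = 2 + (Z*(-3))*4 = 2 - 3*Z*4 = 2 - 12*Z)
D(S) = 4 (D(S) = ((2 - 12*0) + 0)² = ((2 + 0) + 0)² = (2 + 0)² = 2² = 4)
(-D(1))² - 1*39014 = (-1*4)² - 1*39014 = (-4)² - 39014 = 16 - 39014 = -38998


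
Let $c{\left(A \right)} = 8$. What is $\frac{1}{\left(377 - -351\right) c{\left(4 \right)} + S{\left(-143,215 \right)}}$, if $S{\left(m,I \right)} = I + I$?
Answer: $\frac{1}{6254} \approx 0.0001599$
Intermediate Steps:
$S{\left(m,I \right)} = 2 I$
$\frac{1}{\left(377 - -351\right) c{\left(4 \right)} + S{\left(-143,215 \right)}} = \frac{1}{\left(377 - -351\right) 8 + 2 \cdot 215} = \frac{1}{\left(377 + 351\right) 8 + 430} = \frac{1}{728 \cdot 8 + 430} = \frac{1}{5824 + 430} = \frac{1}{6254}$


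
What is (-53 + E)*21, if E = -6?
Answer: -1239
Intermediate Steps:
(-53 + E)*21 = (-53 - 6)*21 = -59*21 = -1239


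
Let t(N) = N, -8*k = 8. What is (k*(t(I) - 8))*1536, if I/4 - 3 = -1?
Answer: 0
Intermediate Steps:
k = -1 (k = -⅛*8 = -1)
I = 8 (I = 12 + 4*(-1) = 12 - 4 = 8)
(k*(t(I) - 8))*1536 = -(8 - 8)*1536 = -1*0*1536 = 0*1536 = 0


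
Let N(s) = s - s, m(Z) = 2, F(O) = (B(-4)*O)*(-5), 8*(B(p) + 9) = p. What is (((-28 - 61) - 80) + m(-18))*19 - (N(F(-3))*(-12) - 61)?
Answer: -3112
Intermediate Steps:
B(p) = -9 + p/8
F(O) = 95*O/2 (F(O) = ((-9 + (⅛)*(-4))*O)*(-5) = ((-9 - ½)*O)*(-5) = -19*O/2*(-5) = 95*O/2)
N(s) = 0
(((-28 - 61) - 80) + m(-18))*19 - (N(F(-3))*(-12) - 61) = (((-28 - 61) - 80) + 2)*19 - (0*(-12) - 61) = ((-89 - 80) + 2)*19 - (0 - 61) = (-169 + 2)*19 - 1*(-61) = -167*19 + 61 = -3173 + 61 = -3112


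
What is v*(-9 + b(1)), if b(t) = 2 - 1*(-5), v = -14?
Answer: 28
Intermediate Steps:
b(t) = 7 (b(t) = 2 + 5 = 7)
v*(-9 + b(1)) = -14*(-9 + 7) = -14*(-2) = 28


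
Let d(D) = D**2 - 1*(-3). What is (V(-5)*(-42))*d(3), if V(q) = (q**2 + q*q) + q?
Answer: -22680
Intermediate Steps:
d(D) = 3 + D**2 (d(D) = D**2 + 3 = 3 + D**2)
V(q) = q + 2*q**2 (V(q) = (q**2 + q**2) + q = 2*q**2 + q = q + 2*q**2)
(V(-5)*(-42))*d(3) = (-5*(1 + 2*(-5))*(-42))*(3 + 3**2) = (-5*(1 - 10)*(-42))*(3 + 9) = (-5*(-9)*(-42))*12 = (45*(-42))*12 = -1890*12 = -22680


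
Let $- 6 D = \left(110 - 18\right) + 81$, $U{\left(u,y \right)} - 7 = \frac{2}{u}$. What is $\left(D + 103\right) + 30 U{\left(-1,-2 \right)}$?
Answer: $\frac{1345}{6} \approx 224.17$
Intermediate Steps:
$U{\left(u,y \right)} = 7 + \frac{2}{u}$
$D = - \frac{173}{6}$ ($D = - \frac{\left(110 - 18\right) + 81}{6} = - \frac{92 + 81}{6} = \left(- \frac{1}{6}\right) 173 = - \frac{173}{6} \approx -28.833$)
$\left(D + 103\right) + 30 U{\left(-1,-2 \right)} = \left(- \frac{173}{6} + 103\right) + 30 \left(7 + \frac{2}{-1}\right) = \frac{445}{6} + 30 \left(7 + 2 \left(-1\right)\right) = \frac{445}{6} + 30 \left(7 - 2\right) = \frac{445}{6} + 30 \cdot 5 = \frac{445}{6} + 150 = \frac{1345}{6}$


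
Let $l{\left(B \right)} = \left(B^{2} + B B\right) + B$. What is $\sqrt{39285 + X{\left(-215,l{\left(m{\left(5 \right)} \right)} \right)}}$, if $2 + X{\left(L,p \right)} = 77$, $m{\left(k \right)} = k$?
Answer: $8 \sqrt{615} \approx 198.39$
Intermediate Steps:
$l{\left(B \right)} = B + 2 B^{2}$ ($l{\left(B \right)} = \left(B^{2} + B^{2}\right) + B = 2 B^{2} + B = B + 2 B^{2}$)
$X{\left(L,p \right)} = 75$ ($X{\left(L,p \right)} = -2 + 77 = 75$)
$\sqrt{39285 + X{\left(-215,l{\left(m{\left(5 \right)} \right)} \right)}} = \sqrt{39285 + 75} = \sqrt{39360} = 8 \sqrt{615}$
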